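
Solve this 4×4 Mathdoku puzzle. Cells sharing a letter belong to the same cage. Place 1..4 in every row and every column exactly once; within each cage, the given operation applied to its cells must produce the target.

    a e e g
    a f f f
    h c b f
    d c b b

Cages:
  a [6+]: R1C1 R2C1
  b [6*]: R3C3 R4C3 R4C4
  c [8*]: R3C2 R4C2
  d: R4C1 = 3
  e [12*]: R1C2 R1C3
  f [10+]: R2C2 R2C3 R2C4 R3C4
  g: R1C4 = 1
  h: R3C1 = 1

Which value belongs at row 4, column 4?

2

Cage g is given; hence R1C4 = 1.
Cage h is given, which forces R3C1 = 1.
Cage d is given; hence R4C1 = 3.
3 is placed in row 4, which forces R4C4 = 2.
Cage c's pair has product 8, leaving R3C2 = 2.
The 3 cells of cage b must have product 6; hence R3C3 = 3.
Row 3 now contains 3; hence R3C4 = 4.
Row 4 already has 2; hence R4C2 = 4.
Row 4 already has 2, so R4C3 = 1.
4 is placed in column 2, which forces R1C2 = 3.
Column 3 now contains 3, which forces R1C3 = 4.
Column 2 already has 2, which forces R2C2 = 1.
Column 3 already has 1; hence R2C3 = 2.
4 is placed in column 4; hence R2C4 = 3.
4 is placed in row 1, which forces R1C1 = 2.
Row 2 already has 2, leaving R2C1 = 4.
Completed grid: 2 3 4 1 / 4 1 2 3 / 1 2 3 4 / 3 4 1 2.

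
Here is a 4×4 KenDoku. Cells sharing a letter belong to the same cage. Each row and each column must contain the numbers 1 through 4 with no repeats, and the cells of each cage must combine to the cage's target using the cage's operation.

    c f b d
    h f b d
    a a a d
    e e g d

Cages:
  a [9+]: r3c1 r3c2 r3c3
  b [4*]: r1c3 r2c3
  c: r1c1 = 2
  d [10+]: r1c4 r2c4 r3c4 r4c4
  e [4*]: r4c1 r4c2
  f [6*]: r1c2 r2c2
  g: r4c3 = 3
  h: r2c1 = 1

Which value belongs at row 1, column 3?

Cage c is a single given cell, which forces r1c1 = 2.
Row 1 already has 2, so r1c2 = 3.
H is a freebie, so r2c1 = 1.
Column 2 now contains 3; hence r2c2 = 2.
1 is placed in row 2; hence r2c3 = 4.
Row 2 now contains 4, so r2c4 = 3.
2 is placed in column 2, so r3c2 = 4.
1 is placed in column 1; hence r4c1 = 4.
4 is placed in column 2, which forces r4c2 = 1.
Cage g is a single given cell; hence r4c3 = 3.
Row 4 now contains 1; hence r4c4 = 2.
Column 3 now contains 4, so r1c3 = 1.
Cage d needs sum 10, leaving r1c4 = 4.
4 is placed in row 3; hence r3c1 = 3.
Column 3 already has 3, so r3c3 = 2.
Column 4 now contains 2; hence r3c4 = 1.
Completed grid: 2 3 1 4 / 1 2 4 3 / 3 4 2 1 / 4 1 3 2.

1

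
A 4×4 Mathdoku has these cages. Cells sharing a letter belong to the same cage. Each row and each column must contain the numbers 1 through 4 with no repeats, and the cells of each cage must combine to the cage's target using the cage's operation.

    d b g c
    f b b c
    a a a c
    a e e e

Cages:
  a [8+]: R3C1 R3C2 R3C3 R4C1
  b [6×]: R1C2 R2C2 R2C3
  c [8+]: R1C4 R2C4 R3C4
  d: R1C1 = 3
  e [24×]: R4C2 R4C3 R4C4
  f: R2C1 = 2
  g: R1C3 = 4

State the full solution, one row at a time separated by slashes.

D is a freebie, which forces R1C1 = 3.
Cage g is a single given cell, which forces R1C3 = 4.
Row 1 already has 4, so R1C4 = 1.
Cage f is a single given cell, so R2C1 = 2.
Column 1 already has 2, which forces R4C1 = 1.
1 is placed in row 1, so R1C2 = 2.
1 is placed in column 1, which forces R3C1 = 4.
Column 2 already has 2, so R3C2 = 1.
1 is placed in row 3, leaving R3C3 = 2.
Row 3 now contains 4, so R3C4 = 3.
Column 3 already has 2; hence R4C3 = 3.
Column 2 now contains 1, which forces R2C2 = 3.
3 is placed in column 3, leaving R2C3 = 1.
Column 4 already has 3, so R2C4 = 4.
Row 4 now contains 3; hence R4C2 = 4.
Cage e needs product 24, so R4C4 = 2.

3 2 4 1 / 2 3 1 4 / 4 1 2 3 / 1 4 3 2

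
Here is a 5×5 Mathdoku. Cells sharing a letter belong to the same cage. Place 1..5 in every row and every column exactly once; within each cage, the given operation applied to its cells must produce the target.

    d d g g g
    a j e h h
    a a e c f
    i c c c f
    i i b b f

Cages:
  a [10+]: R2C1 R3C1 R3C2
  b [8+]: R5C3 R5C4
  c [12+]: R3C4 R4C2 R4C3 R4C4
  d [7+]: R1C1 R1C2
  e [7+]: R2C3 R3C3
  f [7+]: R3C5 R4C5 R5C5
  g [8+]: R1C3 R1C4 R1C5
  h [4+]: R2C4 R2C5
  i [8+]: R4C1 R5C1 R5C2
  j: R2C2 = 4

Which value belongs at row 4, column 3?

Cage j is a single given cell, leaving R2C2 = 4.
The only place for 5 in column 5 is R1C5.
Cage d's pair has sum 7, leaving R1C1 = 4.
Cage d needs two cells with sum 7, so R1C2 = 3.
In row 5, 4 can only go at R5C5, so R5C5 = 4.
The only place for 3 in column 5 is R2C5.
3 is placed in row 2; hence R2C4 = 1.
Cage a needs sum 10; hence R3C1 = 3.
Cage g has sum 8, leaving R1C3 = 1.
1 is placed in column 4, leaving R1C4 = 2.
The 4 cells of cage c must have sum 12, which forces R4C2 = 1.
Row 4 now contains 1, leaving R4C5 = 2.
Cage c needs sum 12, leaving R3C4 = 4.
2 is placed in column 5, leaving R3C5 = 1.
2 is placed in row 4, so R4C1 = 5.
2 is placed in row 4, so R4C3 = 4.
Cage c has sum 12, leaving R4C4 = 3.
Cage i has sum 8, leaving R5C1 = 1.
Cage i needs sum 8, leaving R5C2 = 2.
Column 4 now contains 3, leaving R5C4 = 5.
Column 1 already has 5, which forces R2C1 = 2.
Row 2 now contains 2, so R2C3 = 5.
2 is placed in column 2, which forces R3C2 = 5.
5 is placed in column 3, which forces R3C3 = 2.
Row 5 now contains 5; hence R5C3 = 3.
Completed grid: 4 3 1 2 5 / 2 4 5 1 3 / 3 5 2 4 1 / 5 1 4 3 2 / 1 2 3 5 4.

4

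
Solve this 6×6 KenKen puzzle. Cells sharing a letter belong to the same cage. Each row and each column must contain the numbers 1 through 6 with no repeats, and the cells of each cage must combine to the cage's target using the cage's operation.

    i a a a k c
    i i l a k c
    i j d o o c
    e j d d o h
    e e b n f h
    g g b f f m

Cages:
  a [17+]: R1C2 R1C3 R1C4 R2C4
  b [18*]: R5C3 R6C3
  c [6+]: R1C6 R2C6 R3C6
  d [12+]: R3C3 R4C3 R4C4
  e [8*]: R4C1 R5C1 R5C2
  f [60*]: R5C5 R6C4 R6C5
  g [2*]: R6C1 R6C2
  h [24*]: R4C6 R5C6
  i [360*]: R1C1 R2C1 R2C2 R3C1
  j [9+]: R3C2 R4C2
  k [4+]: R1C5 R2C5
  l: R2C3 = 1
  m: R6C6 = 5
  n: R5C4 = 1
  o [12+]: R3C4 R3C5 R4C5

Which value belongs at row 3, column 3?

Cage l is given; hence R2C3 = 1.
1 is placed in row 2, leaving R2C5 = 3.
Row 2 now contains 3, which forces R2C6 = 2.
Cage n is given, so R5C4 = 1.
Cage m is given, so R6C6 = 5.
Column 5 already has 3, so R1C5 = 1.
Row 1 already has 1, which forces R1C6 = 3.
Column 6 now contains 3, which forces R3C6 = 1.
Cage e needs product 8, which forces R4C1 = 1.
Cage f needs product 60, leaving R5C5 = 5.
Column 1 now contains 1, so R6C1 = 2.
2 is placed in row 6, which forces R6C2 = 1.
The 4 cells of cage i must have product 360, so R3C1 = 3.
Column 1 already has 2; hence R5C1 = 4.
Cage e has product 8; hence R5C2 = 2.
Row 5 already has 4, so R5C6 = 6.
Cage f has product 60; hence R6C4 = 3.
Cage f needs product 60, which forces R6C5 = 4.
Cage i has product 360, leaving R2C2 = 4.
The 3 cells of cage o must have sum 12, leaving R3C4 = 4.
6 is placed in column 6, which forces R4C6 = 4.
6 is placed in row 5, leaving R5C3 = 3.
Row 6 already has 3; hence R6C3 = 6.
Cage a needs sum 17, leaving R1C3 = 4.
Cage a needs sum 17, so R1C4 = 2.
Cage j needs two cells with sum 9; hence R3C2 = 6.
The 3 cells of cage d must have sum 12, which forces R3C3 = 5.
Row 3 now contains 6, leaving R3C5 = 2.
The two cells of cage j must have sum 9, so R4C2 = 3.
Column 3 already has 6, which forces R4C3 = 2.
Cage d needs sum 12; hence R4C4 = 5.
Column 5 now contains 2, so R4C5 = 6.
Column 2 already has 6, so R1C2 = 5.
5 is placed in column 4, which forces R2C4 = 6.
5 is placed in row 1, so R1C1 = 6.
6 is placed in row 2, so R2C1 = 5.
Completed grid: 6 5 4 2 1 3 / 5 4 1 6 3 2 / 3 6 5 4 2 1 / 1 3 2 5 6 4 / 4 2 3 1 5 6 / 2 1 6 3 4 5.

5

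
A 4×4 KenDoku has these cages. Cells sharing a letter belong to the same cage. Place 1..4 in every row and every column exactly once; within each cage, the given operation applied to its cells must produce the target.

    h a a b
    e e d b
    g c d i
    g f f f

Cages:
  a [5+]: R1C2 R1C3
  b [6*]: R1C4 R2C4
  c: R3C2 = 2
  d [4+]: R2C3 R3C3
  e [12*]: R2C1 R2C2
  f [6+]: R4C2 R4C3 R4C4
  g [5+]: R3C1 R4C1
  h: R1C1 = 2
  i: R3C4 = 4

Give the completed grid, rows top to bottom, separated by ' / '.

2 1 4 3 / 3 4 1 2 / 1 2 3 4 / 4 3 2 1

Cage h is a single given cell, so R1C1 = 2.
Row 1 already has 2, leaving R1C4 = 3.
Column 4 already has 3, which forces R2C4 = 2.
Cage c is a single given cell; hence R3C2 = 2.
Cage i is a single given cell, which forces R3C4 = 4.
2 is placed in column 4, leaving R4C4 = 1.
Cage g needs two cells with sum 5, leaving R3C1 = 1.
Row 3 already has 1, which forces R3C3 = 3.
Cage g needs two cells with sum 5; hence R4C1 = 4.
1 is placed in row 4, leaving R4C2 = 3.
The 3 cells of cage f must have sum 6, leaving R4C3 = 2.
Column 1 now contains 4, leaving R2C1 = 3.
Column 2 already has 3, leaving R2C2 = 4.
Column 3 now contains 3; hence R2C3 = 1.
4 is placed in column 2, so R1C2 = 1.
Column 3 now contains 1; hence R1C3 = 4.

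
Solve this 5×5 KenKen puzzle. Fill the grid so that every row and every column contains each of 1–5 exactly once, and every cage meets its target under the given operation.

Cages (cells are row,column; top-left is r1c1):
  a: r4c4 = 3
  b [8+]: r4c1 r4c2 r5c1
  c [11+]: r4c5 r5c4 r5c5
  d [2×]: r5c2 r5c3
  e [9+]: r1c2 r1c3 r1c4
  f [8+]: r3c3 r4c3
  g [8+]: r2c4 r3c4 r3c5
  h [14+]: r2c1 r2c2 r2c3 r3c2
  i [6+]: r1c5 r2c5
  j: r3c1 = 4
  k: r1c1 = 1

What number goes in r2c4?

5

Cage k is given; hence r1c1 = 1.
Cage j is given, leaving r3c1 = 4.
Cage a is given, so r4c4 = 3.
Cage f's pair has sum 8, so r3c3 = 3.
The 3 cells of cage b must have sum 8, so r4c2 = 1.
Row 4 already has 3; hence r4c3 = 5.
Column 2 now contains 1, which forces r5c2 = 2.
2 is placed in row 5, which forces r5c3 = 1.
The 3 cells of cage e must have sum 9, leaving r1c2 = 3.
Column 2 already has 3, so r2c2 = 4.
Row 2 already has 4; hence r2c3 = 2.
Row 2 now contains 2, which forces r2c5 = 1.
Column 2 already has 2, which forces r3c2 = 5.
Row 3 now contains 5; hence r3c5 = 2.
Row 4 already has 5, which forces r4c1 = 2.
Column 5 already has 2, so r4c5 = 4.
2 is placed in row 5, leaving r5c1 = 5.
Row 5 now contains 5, leaving r5c4 = 4.
Row 5 now contains 5, leaving r5c5 = 3.
Column 3 now contains 2, which forces r1c3 = 4.
Column 4 now contains 4, leaving r1c4 = 2.
Column 5 already has 4, so r1c5 = 5.
Row 2 now contains 2, which forces r2c1 = 3.
1 is placed in row 2; hence r2c4 = 5.
Row 3 now contains 2, leaving r3c4 = 1.
The full grid is 1 3 4 2 5 / 3 4 2 5 1 / 4 5 3 1 2 / 2 1 5 3 4 / 5 2 1 4 3.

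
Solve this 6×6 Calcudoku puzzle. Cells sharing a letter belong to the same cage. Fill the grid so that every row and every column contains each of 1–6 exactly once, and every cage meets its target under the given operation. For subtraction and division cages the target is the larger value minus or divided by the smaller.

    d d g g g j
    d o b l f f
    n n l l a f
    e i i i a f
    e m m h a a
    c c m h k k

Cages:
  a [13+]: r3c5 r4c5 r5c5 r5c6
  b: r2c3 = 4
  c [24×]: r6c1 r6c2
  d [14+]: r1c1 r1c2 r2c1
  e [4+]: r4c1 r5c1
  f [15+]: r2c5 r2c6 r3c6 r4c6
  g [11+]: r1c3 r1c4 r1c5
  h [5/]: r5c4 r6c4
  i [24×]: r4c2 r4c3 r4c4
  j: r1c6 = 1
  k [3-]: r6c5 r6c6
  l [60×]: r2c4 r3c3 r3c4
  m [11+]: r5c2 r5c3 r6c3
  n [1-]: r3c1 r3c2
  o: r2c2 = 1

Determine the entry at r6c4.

1

Cage j is a single given cell, so r1c6 = 1.
Cage o is given, leaving r2c2 = 1.
Cage b is given, so r2c3 = 4.
In row 6, 3 can only go at r6c3, so r6c3 = 3.
In row 6, 1 can only go at r6c4, so r6c4 = 1.
1 is placed in column 4, which forces r5c4 = 5.
Cage l has product 60, so r3c3 = 5.
The only place for 5 in column 2 is r1c2.
The only place for 4 in row 1 is r1c1.
Cage d has sum 14, so r2c1 = 5.
Column 1 already has 4; hence r6c1 = 6.
Cage c needs two cells with product 24; hence r6c2 = 4.
Cage i has product 24, so r4c4 = 4.
The only place for 2 in column 1 is r3c1.
Cage l has product 60; hence r2c4 = 2.
Row 3 already has 2, so r3c2 = 3.
Row 3 already has 2; hence r3c4 = 6.
Row 3 already has 2, so r3c6 = 4.
Column 2 now contains 3; hence r4c2 = 6.
Column 2 now contains 6; hence r5c2 = 2.
Row 5 already has 2, which forces r5c3 = 6.
Row 5 now contains 6; hence r5c6 = 3.
Column 3 now contains 6, leaving r1c3 = 2.
Column 4 already has 6, which forces r1c4 = 3.
The 3 cells of cage g must have sum 11; hence r1c5 = 6.
Cage f has sum 15, leaving r2c5 = 3.
3 is placed in column 6, so r2c6 = 6.
Row 3 already has 4, so r3c5 = 1.
Cage e's pair has sum 4; hence r4c1 = 3.
The 3 cells of cage i must have product 24, leaving r4c3 = 1.
Cage a has sum 13, which forces r4c5 = 5.
3 is placed in column 6, which forces r4c6 = 2.
3 is placed in row 5, leaving r5c1 = 1.
Cage a needs sum 13, which forces r5c5 = 4.
Column 5 now contains 5, which forces r6c5 = 2.
Column 6 already has 2; hence r6c6 = 5.
The full grid is 4 5 2 3 6 1 / 5 1 4 2 3 6 / 2 3 5 6 1 4 / 3 6 1 4 5 2 / 1 2 6 5 4 3 / 6 4 3 1 2 5.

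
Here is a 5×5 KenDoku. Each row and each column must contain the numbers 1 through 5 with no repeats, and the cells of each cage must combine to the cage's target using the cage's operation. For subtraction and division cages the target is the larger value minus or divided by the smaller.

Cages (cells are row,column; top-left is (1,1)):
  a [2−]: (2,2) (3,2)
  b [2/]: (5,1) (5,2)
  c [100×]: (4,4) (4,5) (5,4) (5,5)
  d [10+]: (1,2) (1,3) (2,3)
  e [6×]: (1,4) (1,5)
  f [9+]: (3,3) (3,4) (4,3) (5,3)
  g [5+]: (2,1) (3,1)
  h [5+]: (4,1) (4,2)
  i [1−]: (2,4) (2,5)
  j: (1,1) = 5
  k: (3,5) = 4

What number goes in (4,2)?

2

Cage j is a single given cell, so (1,1) = 5.
K is a freebie, so (3,5) = 4.
The only place for 3 in row 5 is (5,3).
Cage f has sum 9; hence (3,4) = 3.
3 is placed in column 4, so (1,4) = 2.
Cage e's pair has product 6, leaving (1,5) = 3.
Cage d needs sum 10, so (2,3) = 5.
Row 2 now contains 5; hence (2,5) = 2.
Cage i's pair has difference 1; hence (2,4) = 1.
The only place for 5 in row 3 is (3,2).
Cage a needs two cells with difference 2, so (2,2) = 3.
Row 2 already has 3, so (2,1) = 4.
Cage g needs two cells with sum 5, which forces (3,1) = 1.
Row 3 already has 1, so (3,3) = 2.
1 is placed in column 1, leaving (4,1) = 3.
Column 3 now contains 2, so (4,3) = 1.
1 is placed in row 4, leaving (4,5) = 5.
1 is placed in column 1, so (5,1) = 2.
5 is placed in column 5, leaving (5,5) = 1.
The 3 cells of cage d must have sum 10, which forces (1,2) = 1.
Column 3 already has 1, which forces (1,3) = 4.
The two cells of cage h must have sum 5, which forces (4,2) = 2.
5 is placed in row 4, which forces (4,4) = 4.
Row 5 already has 1, which forces (5,2) = 4.
The 4 cells of cage c must have product 100; hence (5,4) = 5.
The full grid is 5 1 4 2 3 / 4 3 5 1 2 / 1 5 2 3 4 / 3 2 1 4 5 / 2 4 3 5 1.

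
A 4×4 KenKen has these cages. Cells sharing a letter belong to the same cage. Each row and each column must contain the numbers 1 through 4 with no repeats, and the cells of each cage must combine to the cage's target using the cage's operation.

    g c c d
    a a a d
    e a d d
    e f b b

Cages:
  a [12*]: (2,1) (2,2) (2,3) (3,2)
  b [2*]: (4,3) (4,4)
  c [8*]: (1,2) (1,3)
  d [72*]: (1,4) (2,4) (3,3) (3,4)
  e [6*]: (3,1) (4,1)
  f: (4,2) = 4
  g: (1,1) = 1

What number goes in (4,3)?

2

Cage g is a single given cell, leaving (1,1) = 1.
Cage d needs product 72, which forces (3,3) = 3.
F is a freebie, which forces (4,2) = 4.
4 is placed in column 2, so (1,2) = 2.
Cage c's pair has product 8; hence (1,3) = 4.
4 is placed in row 1, so (1,4) = 3.
Row 3 now contains 3; hence (3,1) = 2.
Column 2 already has 2, leaving (3,2) = 1.
2 is placed in row 3, which forces (3,4) = 4.
Cage e needs two cells with product 6, leaving (4,1) = 3.
Column 1 now contains 3, which forces (2,1) = 4.
1 is placed in column 2; hence (2,2) = 3.
The 4 cells of cage a must have product 12, which forces (2,3) = 1.
Column 4 now contains 4; hence (2,4) = 2.
Column 3 now contains 1, leaving (4,3) = 2.
Column 4 already has 2, leaving (4,4) = 1.
The full grid is 1 2 4 3 / 4 3 1 2 / 2 1 3 4 / 3 4 2 1.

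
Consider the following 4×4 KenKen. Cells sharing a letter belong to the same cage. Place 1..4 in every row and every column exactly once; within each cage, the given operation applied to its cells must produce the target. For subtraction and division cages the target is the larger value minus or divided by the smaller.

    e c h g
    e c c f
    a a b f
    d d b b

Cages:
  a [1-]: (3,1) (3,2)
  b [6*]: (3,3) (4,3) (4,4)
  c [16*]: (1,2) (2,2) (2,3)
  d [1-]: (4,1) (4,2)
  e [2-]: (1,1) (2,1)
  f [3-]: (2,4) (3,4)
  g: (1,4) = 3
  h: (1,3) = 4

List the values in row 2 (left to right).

Cage h is a single given cell; hence (1,3) = 4.
Cage g is given, leaving (1,4) = 3.
4 is placed in column 3; hence (2,3) = 2.
Row 1 now contains 4, which forces (1,2) = 2.
The 3 cells of cage c must have product 16, which forces (2,2) = 4.
4 is placed in row 2, which forces (2,4) = 1.
1 is placed in column 4, leaving (3,4) = 4.
The 3 cells of cage b must have product 6; hence (4,4) = 2.
Row 1 now contains 2, which forces (1,1) = 1.
4 is placed in row 2; hence (2,1) = 3.
Cage a needs two cells with difference 1, leaving (3,1) = 2.
Cage d needs two cells with difference 1, so (4,1) = 4.
The two cells of cage d must have difference 1, which forces (4,2) = 3.
Row 4 now contains 3, leaving (4,3) = 1.
Column 2 already has 3, which forces (3,2) = 1.
Column 3 already has 1, so (3,3) = 3.
Filled in: 1 2 4 3 / 3 4 2 1 / 2 1 3 4 / 4 3 1 2.

3 4 2 1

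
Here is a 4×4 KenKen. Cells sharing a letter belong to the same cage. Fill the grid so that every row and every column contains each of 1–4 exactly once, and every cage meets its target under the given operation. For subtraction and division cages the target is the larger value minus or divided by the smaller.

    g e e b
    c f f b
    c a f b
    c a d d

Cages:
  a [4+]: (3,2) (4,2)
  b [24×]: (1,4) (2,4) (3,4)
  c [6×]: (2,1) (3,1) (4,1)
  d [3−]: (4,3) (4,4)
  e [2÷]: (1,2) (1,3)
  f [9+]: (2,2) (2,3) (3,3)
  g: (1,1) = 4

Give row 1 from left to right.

4 2 1 3

Cage g is a single given cell, so (1,1) = 4.
Row 1 needs a 3, and only (1,4) is open for it.
In row 4, 2 can only go at (4,1), so (4,1) = 2.
The only place for 3 in row 4 is (4,2).
Column 2 already has 3; hence (3,2) = 1.
Column 2 already has 1; hence (1,2) = 2.
The two cells of cage e must have quotient 2, leaving (1,3) = 1.
Cage c has product 6; hence (2,1) = 1.
Column 2 already has 2; hence (2,2) = 4.
Row 2 already has 4; hence (2,4) = 2.
1 is placed in row 3, which forces (3,1) = 3.
2 is placed in column 4, leaving (3,4) = 4.
Column 3 already has 1; hence (4,3) = 4.
Column 4 already has 4; hence (4,4) = 1.
Row 2 already has 2; hence (2,3) = 3.
Row 3 already has 4; hence (3,3) = 2.
The full grid is 4 2 1 3 / 1 4 3 2 / 3 1 2 4 / 2 3 4 1.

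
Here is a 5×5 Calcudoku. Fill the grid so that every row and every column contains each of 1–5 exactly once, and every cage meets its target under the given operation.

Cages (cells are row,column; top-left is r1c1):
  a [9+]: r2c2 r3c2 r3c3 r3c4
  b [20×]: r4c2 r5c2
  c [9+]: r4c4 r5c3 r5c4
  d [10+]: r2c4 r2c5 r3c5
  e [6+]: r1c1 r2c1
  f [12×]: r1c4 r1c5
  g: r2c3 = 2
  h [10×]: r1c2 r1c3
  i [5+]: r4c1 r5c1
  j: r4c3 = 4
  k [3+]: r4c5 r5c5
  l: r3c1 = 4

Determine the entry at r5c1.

G is a freebie, so r2c3 = 2.
Cage l is a single given cell, leaving r3c1 = 4.
J is a freebie, which forces r4c3 = 4.
Cage h's pair has product 10, leaving r1c2 = 2.
2 is placed in column 3, so r1c3 = 5.
Row 4 now contains 4, leaving r4c2 = 5.
Cage b needs two cells with product 20, so r5c2 = 4.
5 is placed in row 1; hence r1c1 = 1.
The two cells of cage e must have sum 6; hence r2c1 = 5.
Cage a has sum 9, which forces r2c2 = 3.
5 is placed in column 2, so r3c2 = 1.
Cage a needs sum 9; hence r3c3 = 3.
The 4 cells of cage a must have sum 9; hence r3c4 = 2.
Row 3 already has 2; hence r3c5 = 5.
Column 3 already has 3; hence r5c3 = 1.
Cage c has sum 9, leaving r5c4 = 5.
Row 5 now contains 1, leaving r5c5 = 2.
The two cells of cage i must have sum 5, leaving r4c1 = 2.
Cage c needs sum 9, so r4c4 = 3.
2 is placed in column 5, which forces r4c5 = 1.
Row 5 already has 2, which forces r5c1 = 3.
Column 4 now contains 3; hence r1c4 = 4.
Cage f needs two cells with product 12, leaving r1c5 = 3.
Cage d needs sum 10, leaving r2c4 = 1.
Column 5 now contains 1, leaving r2c5 = 4.
The full grid is 1 2 5 4 3 / 5 3 2 1 4 / 4 1 3 2 5 / 2 5 4 3 1 / 3 4 1 5 2.

3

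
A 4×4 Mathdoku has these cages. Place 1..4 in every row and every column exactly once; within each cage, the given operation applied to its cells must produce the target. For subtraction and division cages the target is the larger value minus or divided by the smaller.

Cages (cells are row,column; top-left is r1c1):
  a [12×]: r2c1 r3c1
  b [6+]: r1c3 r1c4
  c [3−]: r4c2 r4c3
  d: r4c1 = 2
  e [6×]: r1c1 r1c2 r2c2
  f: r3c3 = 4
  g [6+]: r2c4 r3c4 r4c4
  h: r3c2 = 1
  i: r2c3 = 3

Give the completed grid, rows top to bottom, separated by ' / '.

1 3 2 4 / 4 2 3 1 / 3 1 4 2 / 2 4 1 3

I is a freebie, so r2c3 = 3.
Cage h is a single given cell, leaving r3c2 = 1.
Cage f is given, which forces r3c3 = 4.
D is a freebie, leaving r4c1 = 2.
Column 2 already has 1, which forces r4c2 = 4.
Column 3 already has 4, leaving r4c3 = 1.
Row 4 already has 1; hence r4c4 = 3.
The 3 cells of cage e must have product 6, so r1c1 = 1.
Cage e has product 6, which forces r1c2 = 3.
Column 3 already has 4, so r1c3 = 2.
Cage b's pair has sum 6, which forces r1c4 = 4.
Row 2 now contains 3, leaving r2c1 = 4.
Column 2 already has 1, which forces r2c2 = 2.
Cage g has sum 6, leaving r2c4 = 1.
Row 3 already has 4; hence r3c1 = 3.
Column 4 now contains 3, so r3c4 = 2.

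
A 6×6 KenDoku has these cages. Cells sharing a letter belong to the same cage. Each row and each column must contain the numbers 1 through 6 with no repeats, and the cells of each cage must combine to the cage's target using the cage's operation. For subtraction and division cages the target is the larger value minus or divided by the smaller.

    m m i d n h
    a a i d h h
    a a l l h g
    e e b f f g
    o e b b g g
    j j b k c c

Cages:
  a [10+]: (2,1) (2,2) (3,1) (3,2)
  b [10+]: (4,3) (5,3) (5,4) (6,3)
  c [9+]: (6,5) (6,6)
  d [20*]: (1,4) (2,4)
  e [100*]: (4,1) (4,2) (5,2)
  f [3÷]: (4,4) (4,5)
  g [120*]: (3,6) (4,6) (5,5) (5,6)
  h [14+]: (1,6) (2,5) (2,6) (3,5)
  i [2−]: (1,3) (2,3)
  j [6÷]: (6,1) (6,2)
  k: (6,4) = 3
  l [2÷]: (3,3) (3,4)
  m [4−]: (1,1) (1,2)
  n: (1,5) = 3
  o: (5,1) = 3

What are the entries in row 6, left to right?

Cage n is a single given cell, leaving (1,5) = 3.
Cage e needs product 100; hence (4,1) = 5.
Cage e needs product 100, leaving (4,2) = 4.
Cage o is given, which forces (5,1) = 3.
Cage e has product 100, so (5,2) = 5.
Cage k is a single given cell, leaving (6,4) = 3.
The 4 cells of cage g must have product 120, which forces (3,6) = 5.
Column 6 already has 5, which forces (6,6) = 4.
Row 6 now contains 4, so (6,5) = 5.
In row 2, 5 can only go at (2,4), so (2,4) = 5.
5 is placed in column 4, so (1,4) = 4.
The only place for 5 in row 1 is (1,3).
Cage i's pair has difference 2, so (2,3) = 3.
The 4 cells of cage b must have sum 10, which forces (5,4) = 1.
Column 4 already has 1; hence (3,4) = 2.
2 is placed in column 4; hence (4,4) = 6.
6 is placed in row 4, so (4,5) = 2.
Column 5 now contains 2, leaving (5,5) = 4.
2 is placed in row 4, leaving (4,3) = 1.
Row 4 already has 1, which forces (4,6) = 3.
Column 3 now contains 1, which forces (3,3) = 4.
Cage g needs product 120, so (5,6) = 2.
2 is placed in row 5, leaving (5,3) = 6.
Cage b has sum 10, so (6,3) = 2.
In row 1, 1 can only go at (1,6), so (1,6) = 1.
Cage h has sum 14; hence (2,5) = 1.
Column 6 already has 1, so (2,6) = 6.
Cage h needs sum 14, leaving (3,5) = 6.
The 4 cells of cage a must have sum 10, so (2,1) = 4.
Row 2 already has 1, which forces (2,2) = 2.
6 is placed in row 3, which forces (3,1) = 1.
Cage a has sum 10, leaving (3,2) = 3.
Column 1 already has 1, so (6,1) = 6.
6 is placed in row 6, leaving (6,2) = 1.
Column 1 now contains 6; hence (1,1) = 2.
Column 2 already has 2, so (1,2) = 6.
Completed grid: 2 6 5 4 3 1 / 4 2 3 5 1 6 / 1 3 4 2 6 5 / 5 4 1 6 2 3 / 3 5 6 1 4 2 / 6 1 2 3 5 4.

6 1 2 3 5 4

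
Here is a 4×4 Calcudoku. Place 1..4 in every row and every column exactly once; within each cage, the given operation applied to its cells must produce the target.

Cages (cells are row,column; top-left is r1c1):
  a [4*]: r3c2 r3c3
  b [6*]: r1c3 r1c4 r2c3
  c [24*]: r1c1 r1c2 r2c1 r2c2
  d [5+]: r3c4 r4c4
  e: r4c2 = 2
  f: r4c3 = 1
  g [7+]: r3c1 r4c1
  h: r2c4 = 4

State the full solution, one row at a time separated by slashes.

Cage h is given, so r2c4 = 4.
Cage e is given, which forces r4c2 = 2.
Cage f is a single given cell, so r4c3 = 1.
Row 4 now contains 1, leaving r4c4 = 3.
Cage b has product 6, which forces r1c4 = 1.
Cage g's pair has sum 7, which forces r3c1 = 3.
The two cells of cage a must have product 4; hence r3c2 = 1.
Column 3 now contains 1, so r3c3 = 4.
Cage d needs two cells with sum 5, so r3c4 = 2.
Row 4 now contains 3, so r4c1 = 4.
Column 1 already has 4; hence r1c1 = 2.
Cage c needs product 24; hence r1c2 = 4.
Row 1 now contains 2; hence r1c3 = 3.
Cage c needs product 24, which forces r2c1 = 1.
1 is placed in column 2, leaving r2c2 = 3.
Column 3 now contains 3, which forces r2c3 = 2.

2 4 3 1 / 1 3 2 4 / 3 1 4 2 / 4 2 1 3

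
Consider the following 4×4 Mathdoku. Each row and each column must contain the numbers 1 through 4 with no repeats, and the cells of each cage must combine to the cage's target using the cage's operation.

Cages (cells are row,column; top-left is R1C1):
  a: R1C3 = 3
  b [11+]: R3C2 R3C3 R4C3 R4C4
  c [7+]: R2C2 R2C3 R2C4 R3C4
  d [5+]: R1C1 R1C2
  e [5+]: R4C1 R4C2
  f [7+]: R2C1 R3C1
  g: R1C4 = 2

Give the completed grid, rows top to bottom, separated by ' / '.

A is a freebie; hence R1C3 = 3.
Cage g is given, leaving R1C4 = 2.
Column 4 now contains 2, which forces R2C4 = 3.
Cage c has sum 7, which forces R3C4 = 1.
Column 4 already has 1, which forces R4C4 = 4.
Row 2 now contains 3, so R2C1 = 4.
Cage f needs two cells with sum 7, leaving R3C1 = 3.
Column 1 already has 3, which forces R4C1 = 2.
Row 4 now contains 2, which forces R4C2 = 3.
Cage b needs sum 11, which forces R4C3 = 1.
Column 1 already has 4, which forces R1C1 = 1.
Cage d's pair has sum 5, so R1C2 = 4.
The 4 cells of cage c must have sum 7, so R2C2 = 1.
1 is placed in column 3, so R2C3 = 2.
4 is placed in column 2, which forces R3C2 = 2.
Column 3 now contains 2, leaving R3C3 = 4.

1 4 3 2 / 4 1 2 3 / 3 2 4 1 / 2 3 1 4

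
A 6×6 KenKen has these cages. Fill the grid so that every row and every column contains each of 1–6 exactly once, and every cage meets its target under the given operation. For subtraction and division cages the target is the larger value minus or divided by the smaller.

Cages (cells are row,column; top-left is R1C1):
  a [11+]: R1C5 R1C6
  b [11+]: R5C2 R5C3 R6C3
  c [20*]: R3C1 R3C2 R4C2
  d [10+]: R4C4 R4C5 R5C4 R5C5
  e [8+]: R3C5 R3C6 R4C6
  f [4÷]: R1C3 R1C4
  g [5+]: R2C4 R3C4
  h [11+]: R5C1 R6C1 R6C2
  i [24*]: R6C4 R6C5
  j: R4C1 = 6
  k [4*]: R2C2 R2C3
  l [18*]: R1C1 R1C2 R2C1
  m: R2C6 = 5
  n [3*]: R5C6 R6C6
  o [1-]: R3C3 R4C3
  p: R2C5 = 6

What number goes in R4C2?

P is a freebie, so R2C5 = 6.
Cage m is a single given cell, so R2C6 = 5.
Cage j is given; hence R4C1 = 6.
Column 5 already has 6, so R6C5 = 4.
Column 5 already has 6, so R1C5 = 5.
Column 6 already has 5, so R1C6 = 6.
Row 6 now contains 4, which forces R6C4 = 6.
The 3 cells of cage l must have product 18, leaving R1C1 = 2.
Row 1 already has 6, which forces R1C2 = 3.
Cage l needs product 18, leaving R2C1 = 3.
Row 2 needs a 2, and only R2C4 is open for it.
The two cells of cage g must have sum 5, so R3C4 = 3.
Cage e needs sum 8, leaving R3C6 = 4.
Cage c has product 20, so R4C2 = 4.
Column 2 already has 4, leaving R2C2 = 1.
The two cells of cage k must have product 4; hence R2C3 = 4.
1 is placed in column 2, so R3C2 = 5.
Column 2 already has 5, leaving R6C2 = 2.
Column 3 already has 4, which forces R1C3 = 1.
The two cells of cage f must have quotient 4, which forces R1C4 = 4.
Row 3 now contains 5, which forces R3C1 = 1.
1 is placed in row 3, which forces R3C5 = 2.
Cage h has sum 11, so R5C1 = 4.
2 is placed in column 2, which forces R5C2 = 6.
Cage b has sum 11, so R5C3 = 2.
Cage h needs sum 11, leaving R6C1 = 5.
Cage b needs sum 11, leaving R6C3 = 3.
Row 6 already has 3; hence R6C6 = 1.
Row 3 now contains 2; hence R3C3 = 6.
3 is placed in column 3, leaving R4C3 = 5.
5 is placed in row 4, so R4C4 = 1.
1 is placed in row 4, so R4C5 = 3.
Cage e needs sum 8, which forces R4C6 = 2.
1 is placed in column 4, so R5C4 = 5.
3 is placed in column 5, so R5C5 = 1.
Column 6 now contains 1; hence R5C6 = 3.
Filled in: 2 3 1 4 5 6 / 3 1 4 2 6 5 / 1 5 6 3 2 4 / 6 4 5 1 3 2 / 4 6 2 5 1 3 / 5 2 3 6 4 1.

4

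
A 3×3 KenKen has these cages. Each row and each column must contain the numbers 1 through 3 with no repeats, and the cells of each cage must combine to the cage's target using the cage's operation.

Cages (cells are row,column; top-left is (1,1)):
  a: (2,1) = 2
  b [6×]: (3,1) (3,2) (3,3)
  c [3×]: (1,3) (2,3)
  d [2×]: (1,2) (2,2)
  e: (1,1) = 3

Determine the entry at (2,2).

1

E is a freebie, leaving (1,1) = 3.
Row 1 now contains 3; hence (1,3) = 1.
Cage a is a single given cell, so (2,1) = 2.
2 is placed in row 2, which forces (2,2) = 1.
1 is placed in column 3; hence (2,3) = 3.
Column 1 already has 2, leaving (3,1) = 1.
Column 3 now contains 3, leaving (3,3) = 2.
Row 1 now contains 1, leaving (1,2) = 2.
2 is placed in row 3, which forces (3,2) = 3.
The full grid is 3 2 1 / 2 1 3 / 1 3 2.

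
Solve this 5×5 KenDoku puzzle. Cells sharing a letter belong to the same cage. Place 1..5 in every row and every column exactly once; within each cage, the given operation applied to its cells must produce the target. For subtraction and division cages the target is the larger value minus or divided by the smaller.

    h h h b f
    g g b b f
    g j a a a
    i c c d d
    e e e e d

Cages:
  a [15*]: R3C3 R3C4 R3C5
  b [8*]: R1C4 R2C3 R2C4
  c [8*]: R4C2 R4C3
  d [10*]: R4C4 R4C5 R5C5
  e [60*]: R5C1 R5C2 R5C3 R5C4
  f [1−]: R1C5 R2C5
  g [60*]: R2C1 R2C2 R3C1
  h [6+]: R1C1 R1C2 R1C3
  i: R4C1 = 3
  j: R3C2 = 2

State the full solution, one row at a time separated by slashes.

J is a freebie, which forces R3C2 = 2.
Cage i is a single given cell; hence R4C1 = 3.
Column 2 already has 2, leaving R4C2 = 4.
Row 4 now contains 4, which forces R4C3 = 2.
The 3 cells of cage h must have sum 6, leaving R1C1 = 2.
Cage g needs product 60, so R2C2 = 3.
The 3 cells of cage d must have product 10; hence R5C5 = 2.
3 is placed in column 2, which forces R1C2 = 1.
The 3 cells of cage h must have sum 6, leaving R1C3 = 3.
1 is placed in row 1, leaving R1C4 = 4.
Row 1 already has 4, leaving R1C5 = 5.
Cage b needs product 8, leaving R2C4 = 2.
5 is placed in column 5, which forces R2C5 = 4.
5 is placed in column 5, so R4C5 = 1.
Column 2 now contains 1, so R5C2 = 5.
Row 2 now contains 4, leaving R2C1 = 5.
Row 2 now contains 4, leaving R2C3 = 1.
The 3 cells of cage g must have product 60; hence R3C1 = 4.
1 is placed in column 3, so R3C3 = 5.
5 is placed in row 3, so R3C4 = 1.
1 is placed in column 5, leaving R3C5 = 3.
1 is placed in row 4, so R4C4 = 5.
Column 1 now contains 4, which forces R5C1 = 1.
1 is placed in column 3; hence R5C3 = 4.
Cage e needs product 60; hence R5C4 = 3.

2 1 3 4 5 / 5 3 1 2 4 / 4 2 5 1 3 / 3 4 2 5 1 / 1 5 4 3 2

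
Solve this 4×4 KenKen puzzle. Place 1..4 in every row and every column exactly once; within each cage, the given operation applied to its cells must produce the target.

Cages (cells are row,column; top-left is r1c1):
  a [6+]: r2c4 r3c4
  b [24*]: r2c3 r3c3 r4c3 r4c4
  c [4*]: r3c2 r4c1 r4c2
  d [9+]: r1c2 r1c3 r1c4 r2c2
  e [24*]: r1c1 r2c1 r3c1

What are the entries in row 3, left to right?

3 1 4 2

Column 1 needs a 1, and only r4c1 is open for it.
Cage c needs product 4, leaving r3c2 = 1.
Row 4 already has 1, so r4c2 = 4.
Cage d needs sum 9, which forces r1c2 = 2.
The 4 cells of cage d must have sum 9; hence r2c2 = 3.
Cage b has product 24; hence r2c3 = 1.
The 4 cells of cage b must have product 24; hence r3c3 = 4.
4 is placed in row 3, leaving r3c4 = 2.
Column 4 now contains 2; hence r4c4 = 3.
Cage e needs product 24, so r1c1 = 4.
Column 3 already has 1; hence r1c3 = 3.
Column 4 now contains 3, which forces r1c4 = 1.
Cage e needs product 24, leaving r2c1 = 2.
Column 4 now contains 2, which forces r2c4 = 4.
Row 3 already has 2, so r3c1 = 3.
3 is placed in row 4; hence r4c3 = 2.
Filled in: 4 2 3 1 / 2 3 1 4 / 3 1 4 2 / 1 4 2 3.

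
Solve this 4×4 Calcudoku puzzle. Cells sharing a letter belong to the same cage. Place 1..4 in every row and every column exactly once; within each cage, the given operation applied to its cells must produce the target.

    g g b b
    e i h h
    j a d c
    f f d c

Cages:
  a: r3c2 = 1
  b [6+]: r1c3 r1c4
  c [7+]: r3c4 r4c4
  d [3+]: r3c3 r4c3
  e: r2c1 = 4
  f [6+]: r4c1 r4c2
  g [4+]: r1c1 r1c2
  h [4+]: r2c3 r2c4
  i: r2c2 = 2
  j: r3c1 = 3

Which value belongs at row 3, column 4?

4

Cage e is given; hence r2c1 = 4.
Cage i is given; hence r2c2 = 2.
J is a freebie, which forces r3c1 = 3.
Cage a is given, so r3c2 = 1.
Row 3 now contains 1, so r3c3 = 2.
Row 3 already has 3, so r3c4 = 4.
4 is placed in column 1, so r4c1 = 2.
Column 2 now contains 2; hence r4c2 = 4.
Column 3 now contains 2, leaving r4c3 = 1.
Column 4 now contains 4, leaving r4c4 = 3.
3 is placed in column 1, leaving r1c1 = 1.
1 is placed in column 2, which forces r1c2 = 3.
Column 3 now contains 2; hence r1c3 = 4.
Column 4 now contains 4, leaving r1c4 = 2.
Column 3 now contains 1, so r2c3 = 3.
Column 4 already has 3, leaving r2c4 = 1.
The full grid is 1 3 4 2 / 4 2 3 1 / 3 1 2 4 / 2 4 1 3.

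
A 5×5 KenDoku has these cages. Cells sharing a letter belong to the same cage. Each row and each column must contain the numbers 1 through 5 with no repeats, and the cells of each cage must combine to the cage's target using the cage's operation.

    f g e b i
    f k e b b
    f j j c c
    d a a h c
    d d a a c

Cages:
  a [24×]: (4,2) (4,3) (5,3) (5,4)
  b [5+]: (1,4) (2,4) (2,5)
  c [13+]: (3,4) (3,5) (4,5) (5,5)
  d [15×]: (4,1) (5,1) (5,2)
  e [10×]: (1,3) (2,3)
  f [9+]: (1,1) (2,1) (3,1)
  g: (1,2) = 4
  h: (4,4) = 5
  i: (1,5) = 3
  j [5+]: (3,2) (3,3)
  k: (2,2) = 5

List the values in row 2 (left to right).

Cage g is a single given cell, which forces (1,2) = 4.
I is a freebie, which forces (1,5) = 3.
Cage k is a single given cell; hence (2,2) = 5.
Row 2 already has 5; hence (2,3) = 2.
Row 2 already has 2, which forces (2,5) = 1.
Cage h is given, which forces (4,4) = 5.
Column 3 now contains 2, leaving (1,3) = 5.
The 3 cells of cage b must have sum 5, leaving (1,4) = 1.
Row 2 now contains 1, leaving (2,4) = 3.
Cage c has sum 13, which forces (3,4) = 2.
The 3 cells of cage d must have product 15, leaving (5,1) = 5.
Column 4 already has 2, leaving (5,4) = 4.
4 is placed in row 5; hence (5,5) = 2.
Row 1 now contains 1, so (1,1) = 2.
Row 2 already has 3; hence (2,1) = 4.
Cage f has sum 9, which forces (3,1) = 3.
Row 3 now contains 2, which forces (3,2) = 1.
Cage j needs two cells with sum 5, which forces (3,3) = 4.
Cage c has sum 13, leaving (3,5) = 5.
Column 1 already has 3, so (4,1) = 1.
Cage a needs product 24, leaving (4,2) = 2.
Row 4 already has 1, leaving (4,3) = 3.
Column 5 now contains 2; hence (4,5) = 4.
Column 2 now contains 1; hence (5,2) = 3.
3 is placed in column 3, which forces (5,3) = 1.
Completed grid: 2 4 5 1 3 / 4 5 2 3 1 / 3 1 4 2 5 / 1 2 3 5 4 / 5 3 1 4 2.

4 5 2 3 1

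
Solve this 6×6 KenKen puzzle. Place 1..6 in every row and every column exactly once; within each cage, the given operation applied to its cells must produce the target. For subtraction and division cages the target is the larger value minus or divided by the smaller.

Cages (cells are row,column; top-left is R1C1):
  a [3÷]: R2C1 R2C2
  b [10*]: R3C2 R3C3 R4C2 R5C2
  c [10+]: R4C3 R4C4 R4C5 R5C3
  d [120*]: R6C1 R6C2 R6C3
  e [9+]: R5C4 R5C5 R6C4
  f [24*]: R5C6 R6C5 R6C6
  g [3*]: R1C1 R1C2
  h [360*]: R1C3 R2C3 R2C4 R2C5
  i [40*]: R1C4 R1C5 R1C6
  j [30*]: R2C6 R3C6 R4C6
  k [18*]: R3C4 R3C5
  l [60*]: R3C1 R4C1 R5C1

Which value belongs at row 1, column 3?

6

Cage b needs product 10, which forces R3C3 = 1.
Row 1 needs a 6, and only R1C3 is open for it.
Row 3 needs a 4, and only R3C1 is open for it.
Row 4 needs a 6, and only R4C6 is open for it.
The 3 cells of cage j must have product 30, leaving R2C6 = 1.
Cage j has product 30, which forces R3C6 = 5.
Row 3 already has 5, so R3C2 = 2.
Cage a needs two cells with quotient 3, which forces R2C1 = 2.
2 is placed in column 2, leaving R2C2 = 6.
The 3 cells of cage d must have product 120, leaving R6C1 = 6.
Row 6 needs a 1, and only R6C4 is open for it.
The 4 cells of cage c must have sum 10, so R4C5 = 1.
Row 4 already has 1, which forces R4C2 = 5.
Cage b has product 10; hence R5C2 = 1.
Column 2 already has 5; hence R6C2 = 4.
Row 6 now contains 4, leaving R6C3 = 5.
Cage g needs two cells with product 3, which forces R1C1 = 1.
Column 2 now contains 1, which forces R1C2 = 3.
Row 4 already has 5; hence R4C1 = 3.
The 3 cells of cage l must have product 60, so R5C1 = 5.
Cage f has product 24; hence R5C6 = 4.
4 is placed in column 6; hence R1C6 = 2.
Cage c needs sum 10, so R5C3 = 3.
Column 6 already has 2, so R6C6 = 3.
Column 3 now contains 3, which forces R2C3 = 4.
Column 3 already has 4, which forces R4C3 = 2.
Row 4 already has 2, leaving R4C4 = 4.
Row 6 now contains 3, so R6C5 = 2.
Column 4 now contains 4; hence R1C4 = 5.
Cage i needs product 40; hence R1C5 = 4.
Column 4 already has 5, which forces R2C4 = 3.
3 is placed in row 2, which forces R2C5 = 5.
Column 4 already has 3; hence R3C4 = 6.
6 is placed in row 3, leaving R3C5 = 3.
The 3 cells of cage e must have sum 9, which forces R5C4 = 2.
Column 5 already has 2; hence R5C5 = 6.
Filled in: 1 3 6 5 4 2 / 2 6 4 3 5 1 / 4 2 1 6 3 5 / 3 5 2 4 1 6 / 5 1 3 2 6 4 / 6 4 5 1 2 3.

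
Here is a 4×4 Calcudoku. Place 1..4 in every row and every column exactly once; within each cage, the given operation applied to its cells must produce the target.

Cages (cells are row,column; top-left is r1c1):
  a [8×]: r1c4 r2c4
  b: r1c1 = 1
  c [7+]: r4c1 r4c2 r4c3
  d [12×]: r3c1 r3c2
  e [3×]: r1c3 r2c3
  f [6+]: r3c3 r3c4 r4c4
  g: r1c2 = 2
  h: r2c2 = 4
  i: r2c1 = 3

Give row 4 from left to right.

Cage b is given; hence r1c1 = 1.
G is a freebie, so r1c2 = 2.
1 is placed in row 1, leaving r1c3 = 3.
2 is placed in row 1; hence r1c4 = 4.
I is a freebie, so r2c1 = 3.
Cage h is given, leaving r2c2 = 4.
Column 3 now contains 3, so r2c3 = 1.
Column 4 already has 4, which forces r2c4 = 2.
Column 1 now contains 3; hence r3c1 = 4.
4 is placed in column 2, which forces r3c2 = 3.
1 is placed in column 3; hence r3c3 = 2.
3 is placed in row 3, leaving r3c4 = 1.
Column 1 now contains 4, leaving r4c1 = 2.
4 is placed in column 2, which forces r4c2 = 1.
2 is placed in column 3, which forces r4c3 = 4.
Column 4 already has 1, so r4c4 = 3.
Filled in: 1 2 3 4 / 3 4 1 2 / 4 3 2 1 / 2 1 4 3.

2 1 4 3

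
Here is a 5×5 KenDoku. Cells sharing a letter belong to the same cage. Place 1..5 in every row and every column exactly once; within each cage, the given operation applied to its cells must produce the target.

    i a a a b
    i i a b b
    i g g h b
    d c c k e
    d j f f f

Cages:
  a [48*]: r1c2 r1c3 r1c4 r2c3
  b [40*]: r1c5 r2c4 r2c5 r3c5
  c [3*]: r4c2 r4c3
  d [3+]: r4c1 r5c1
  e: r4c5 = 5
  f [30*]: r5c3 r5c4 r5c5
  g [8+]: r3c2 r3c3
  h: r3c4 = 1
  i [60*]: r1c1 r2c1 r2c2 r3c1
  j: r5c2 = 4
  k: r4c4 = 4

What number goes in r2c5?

Cage h is given, which forces r3c4 = 1.
K is a freebie, leaving r4c4 = 4.
E is a freebie, which forces r4c5 = 5.
Cage j is a single given cell, which forces r5c2 = 4.
Cage a needs product 48, which forces r1c3 = 4.
The 4 cells of cage a must have product 48, leaving r2c3 = 2.
The 4 cells of cage b must have product 40; hence r2c4 = 5.
Cage f needs product 30; hence r5c3 = 5.
Cage g's pair has sum 8, which forces r3c2 = 5.
Column 3 now contains 5; hence r3c3 = 3.
Column 3 already has 3, so r4c3 = 1.
The 4 cells of cage i must have product 60, so r1c1 = 5.
3 is placed in row 3, which forces r3c1 = 4.
4 is placed in row 3, leaving r3c5 = 2.
Row 4 now contains 1; hence r4c1 = 2.
Row 4 now contains 1, which forces r4c2 = 3.
Cage d needs two cells with sum 3, which forces r5c1 = 1.
Column 5 now contains 2, which forces r5c5 = 3.
Column 2 already has 3; hence r1c2 = 2.
Cage a has product 48, leaving r1c4 = 3.
Column 5 now contains 2; hence r1c5 = 1.
Column 1 now contains 1, so r2c1 = 3.
Column 2 already has 3; hence r2c2 = 1.
Cage b needs product 40, which forces r2c5 = 4.
Row 5 now contains 3, leaving r5c4 = 2.
Completed grid: 5 2 4 3 1 / 3 1 2 5 4 / 4 5 3 1 2 / 2 3 1 4 5 / 1 4 5 2 3.

4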